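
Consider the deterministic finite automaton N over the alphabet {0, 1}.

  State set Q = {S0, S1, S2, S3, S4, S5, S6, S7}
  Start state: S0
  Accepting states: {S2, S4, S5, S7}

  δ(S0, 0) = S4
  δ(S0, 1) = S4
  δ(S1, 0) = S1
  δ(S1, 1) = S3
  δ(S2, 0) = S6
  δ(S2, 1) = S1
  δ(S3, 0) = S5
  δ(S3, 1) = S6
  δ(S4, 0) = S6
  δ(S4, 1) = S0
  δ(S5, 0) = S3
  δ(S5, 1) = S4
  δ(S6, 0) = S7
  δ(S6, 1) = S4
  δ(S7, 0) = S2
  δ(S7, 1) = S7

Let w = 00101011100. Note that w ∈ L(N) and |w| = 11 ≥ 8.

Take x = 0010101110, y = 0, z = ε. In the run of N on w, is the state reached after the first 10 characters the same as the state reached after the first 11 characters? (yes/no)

no

State sequence: S0 -0-> S4 -0-> S6 -1-> S4 -0-> S6 -1-> S4 -0-> S6 -1-> S4 -1-> S0 -1-> S4 -0-> S6 -0-> S7

After x (step 10): S6. After xy (step 11): S7.
They differ (S6 ≠ S7), so y is not a cycle from the state after x; this split is not the one the pumping-lemma construction produces, and pumping y need not keep the string in L(N).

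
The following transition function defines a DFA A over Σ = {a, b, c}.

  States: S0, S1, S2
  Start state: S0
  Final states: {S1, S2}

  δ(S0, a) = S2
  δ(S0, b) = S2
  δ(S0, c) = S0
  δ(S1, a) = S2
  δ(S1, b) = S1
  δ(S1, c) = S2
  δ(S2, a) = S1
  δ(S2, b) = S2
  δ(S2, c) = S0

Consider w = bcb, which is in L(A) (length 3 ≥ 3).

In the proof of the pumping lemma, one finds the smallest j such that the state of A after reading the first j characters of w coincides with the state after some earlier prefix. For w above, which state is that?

Run of A on w = b c b:
  step 0: S0  (start)
  step 1: S2  (read b: S0→S2)
  step 2: S0  (read c: S2→S0)   ← first repeat (S0 seen earlier)
  step 3: S2  (read b: S0→S2)

The earliest repeat is at step j = 2: A is in S0, which it already visited at step i = 0.
With |Q| = 3, pigeonhole forces a state repeat no later than step 3; the substring read between the first and second visits to that state can be pumped.

S0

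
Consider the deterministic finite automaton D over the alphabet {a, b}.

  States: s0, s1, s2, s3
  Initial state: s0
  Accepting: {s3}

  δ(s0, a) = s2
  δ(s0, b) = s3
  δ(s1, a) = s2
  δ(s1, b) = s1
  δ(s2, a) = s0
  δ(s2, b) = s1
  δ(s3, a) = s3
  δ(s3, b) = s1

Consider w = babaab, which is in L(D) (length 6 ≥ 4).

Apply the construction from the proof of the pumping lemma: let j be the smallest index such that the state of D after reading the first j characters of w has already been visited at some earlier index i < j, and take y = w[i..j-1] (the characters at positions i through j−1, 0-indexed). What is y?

Run of D on w = b a b a a b:
  step 0: s0  (start)
  step 1: s3  (read b: s0→s3)
  step 2: s3  (read a: s3→s3)   ← first repeat (s3 seen earlier)
  step 3: s1  (read b: s3→s1)
  step 4: s2  (read a: s1→s2)
  step 5: s0  (read a: s2→s0)
  step 6: s3  (read b: s0→s3)

So i = 1, j = 2, giving x = w[0:1] = b, y = w[1:2] = a, z = w[2:6] = baab.
Check: |xy| = 2 ≤ 4 and |y| = 1 ≥ 1. Reading y takes D from s3 back to s3, so every xyⁱz is accepted.
Since D has 4 states, any run of length ≥ 4 visits 4+1 states, so by pigeonhole some state repeats within the first 4 steps — that repeat gives the pumpable loop.

a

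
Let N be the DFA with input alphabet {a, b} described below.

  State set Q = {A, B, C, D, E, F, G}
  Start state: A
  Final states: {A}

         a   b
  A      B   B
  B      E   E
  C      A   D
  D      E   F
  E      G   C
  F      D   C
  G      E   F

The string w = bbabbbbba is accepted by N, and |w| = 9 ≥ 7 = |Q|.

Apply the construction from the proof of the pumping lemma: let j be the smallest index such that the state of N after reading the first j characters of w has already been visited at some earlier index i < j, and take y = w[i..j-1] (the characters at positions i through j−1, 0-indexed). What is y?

bbb

Run of N on w = b b a b b b b b a:
  step 0: A  (start)
  step 1: B  (read b: A→B)
  step 2: E  (read b: B→E)
  step 3: G  (read a: E→G)
  step 4: F  (read b: G→F)
  step 5: C  (read b: F→C)
  step 6: D  (read b: C→D)
  step 7: F  (read b: D→F)   ← first repeat (F seen earlier)
  step 8: C  (read b: F→C)
  step 9: A  (read a: C→A)

So i = 4, j = 7, giving x = w[0:4] = bbab, y = w[4:7] = bbb, z = w[7:9] = ba.
Check: |xy| = 7 ≤ 7 and |y| = 3 ≥ 1. Reading y takes N from F back to F, so every xyⁱz is accepted.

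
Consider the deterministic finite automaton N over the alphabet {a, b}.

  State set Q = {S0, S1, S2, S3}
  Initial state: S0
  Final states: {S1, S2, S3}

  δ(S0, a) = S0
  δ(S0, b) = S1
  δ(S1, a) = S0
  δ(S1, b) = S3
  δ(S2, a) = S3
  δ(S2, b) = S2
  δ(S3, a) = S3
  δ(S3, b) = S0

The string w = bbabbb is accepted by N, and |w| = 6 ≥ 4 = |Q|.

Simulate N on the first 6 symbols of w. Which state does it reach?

S3

Run of N on the first 6 characters of w = b b a b b b:
  step 0: S0  (start)
  step 1: S1  (read b: S0→S1)
  step 2: S3  (read b: S1→S3)
  step 3: S3  (read a: S3→S3)
  step 4: S0  (read b: S3→S0)
  step 5: S1  (read b: S0→S1)
  step 6: S3  (read b: S1→S3)

After reading 6 characters, N is in state S3.
(This kind of state-tracing is the core of the pumping-lemma construction: with 4 states, pigeonhole forces a repeat within the first 4 steps.)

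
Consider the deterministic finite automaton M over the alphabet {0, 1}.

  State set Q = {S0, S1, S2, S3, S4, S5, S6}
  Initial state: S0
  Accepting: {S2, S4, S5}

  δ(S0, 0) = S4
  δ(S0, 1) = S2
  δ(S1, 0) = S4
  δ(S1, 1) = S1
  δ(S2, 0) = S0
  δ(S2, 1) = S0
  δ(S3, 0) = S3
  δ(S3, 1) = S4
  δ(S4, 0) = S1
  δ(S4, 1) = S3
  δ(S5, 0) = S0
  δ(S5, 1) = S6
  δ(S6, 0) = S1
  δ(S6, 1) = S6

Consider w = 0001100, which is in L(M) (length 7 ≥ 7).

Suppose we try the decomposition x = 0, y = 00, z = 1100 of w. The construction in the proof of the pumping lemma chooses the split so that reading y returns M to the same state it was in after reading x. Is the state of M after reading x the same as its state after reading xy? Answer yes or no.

yes

State sequence: S0 -0-> S4 -0-> S1 -0-> S4

After x (step 1): S4. After xy (step 3): S4.
They match, so y = 00 drives M around a cycle from S4 back to itself; pumping y any number of times keeps M in S4 before reading z, and xyⁱz ∈ L(M) for every i ≥ 0.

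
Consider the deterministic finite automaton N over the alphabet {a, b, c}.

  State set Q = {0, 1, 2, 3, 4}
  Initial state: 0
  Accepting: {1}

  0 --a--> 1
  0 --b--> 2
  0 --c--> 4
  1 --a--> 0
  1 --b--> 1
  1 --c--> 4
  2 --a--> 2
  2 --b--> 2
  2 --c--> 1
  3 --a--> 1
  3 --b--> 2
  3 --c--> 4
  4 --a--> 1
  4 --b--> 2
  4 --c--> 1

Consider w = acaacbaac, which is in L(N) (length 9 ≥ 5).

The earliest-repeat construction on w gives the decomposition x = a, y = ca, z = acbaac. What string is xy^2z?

xy^2z = a·ca·ca·acbaac = acacaacbaac.
Reading y = ca takes N from 1 back to 1, so after x·y·y the machine is still in 1, and z then leads to the accepting state 1. Hence acacaacbaac ∈ L(N).

acacaacbaac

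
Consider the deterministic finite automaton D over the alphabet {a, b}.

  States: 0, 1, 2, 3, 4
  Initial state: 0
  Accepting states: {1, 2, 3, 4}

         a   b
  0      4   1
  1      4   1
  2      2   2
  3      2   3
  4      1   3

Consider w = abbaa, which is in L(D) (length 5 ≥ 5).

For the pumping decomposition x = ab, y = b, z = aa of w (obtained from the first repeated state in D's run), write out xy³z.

abbbbaa

xy^3z = ab·b·b·b·aa = abbbbaa.
Reading y = b takes D from 3 back to 3, so after x·y·y·y the machine is still in 3, and z then leads to the accepting state 2. Hence abbbbaa ∈ L(D).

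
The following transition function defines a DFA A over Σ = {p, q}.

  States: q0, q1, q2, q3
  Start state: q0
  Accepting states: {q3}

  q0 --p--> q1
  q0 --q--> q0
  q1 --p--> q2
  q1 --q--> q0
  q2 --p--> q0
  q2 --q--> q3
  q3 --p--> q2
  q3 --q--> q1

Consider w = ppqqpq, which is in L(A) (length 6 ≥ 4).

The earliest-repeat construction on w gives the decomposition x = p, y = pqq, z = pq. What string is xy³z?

xy^3z = p·pqq·pqq·pqq·pq = ppqqpqqpqqpq.
Reading y = pqq takes A from q1 back to q1, so after x·y·y·y the machine is still in q1, and z then leads to the accepting state q3. Hence ppqqpqqpqqpq ∈ L(A).

ppqqpqqpqqpq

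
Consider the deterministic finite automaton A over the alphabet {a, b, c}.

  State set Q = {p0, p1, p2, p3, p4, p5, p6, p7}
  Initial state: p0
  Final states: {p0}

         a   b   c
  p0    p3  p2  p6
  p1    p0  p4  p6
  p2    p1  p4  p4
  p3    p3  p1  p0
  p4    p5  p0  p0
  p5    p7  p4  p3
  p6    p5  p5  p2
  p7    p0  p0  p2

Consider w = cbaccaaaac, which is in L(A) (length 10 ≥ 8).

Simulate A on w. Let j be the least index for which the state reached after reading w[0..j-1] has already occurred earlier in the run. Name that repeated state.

State sequence: p0 -c-> p6 -b-> p5 -a-> p7 -c-> p2 -c-> p4 -a-> p5 -a-> p7 -a-> p0 -a-> p3 -c-> p0
First repeat at step 6: p5 was already visited.

The earliest repeat is at step j = 6: A is in p5, which it already visited at step i = 2.
The DFA has 8 states, so the proof of the pumping lemma guarantees a repeated state among the first 8+1 visited; the segment between the two visits is the pumpable y.

p5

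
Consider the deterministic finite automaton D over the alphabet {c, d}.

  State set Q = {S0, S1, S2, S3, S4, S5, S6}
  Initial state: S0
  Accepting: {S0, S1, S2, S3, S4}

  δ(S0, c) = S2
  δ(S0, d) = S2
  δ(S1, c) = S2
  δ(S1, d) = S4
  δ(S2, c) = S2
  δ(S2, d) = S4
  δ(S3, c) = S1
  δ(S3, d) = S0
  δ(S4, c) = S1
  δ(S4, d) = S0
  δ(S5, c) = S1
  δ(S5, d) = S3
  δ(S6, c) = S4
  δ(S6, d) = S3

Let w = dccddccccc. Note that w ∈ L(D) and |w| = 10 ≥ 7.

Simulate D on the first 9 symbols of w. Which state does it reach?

S2

Run of D on the first 9 characters of w = d c c d d c c c c:
  step 0: S0  (start)
  step 1: S2  (read d: S0→S2)
  step 2: S2  (read c: S2→S2)
  step 3: S2  (read c: S2→S2)
  step 4: S4  (read d: S2→S4)
  step 5: S0  (read d: S4→S0)
  step 6: S2  (read c: S0→S2)
  step 7: S2  (read c: S2→S2)
  step 8: S2  (read c: S2→S2)
  step 9: S2  (read c: S2→S2)

After reading 9 characters, D is in state S2.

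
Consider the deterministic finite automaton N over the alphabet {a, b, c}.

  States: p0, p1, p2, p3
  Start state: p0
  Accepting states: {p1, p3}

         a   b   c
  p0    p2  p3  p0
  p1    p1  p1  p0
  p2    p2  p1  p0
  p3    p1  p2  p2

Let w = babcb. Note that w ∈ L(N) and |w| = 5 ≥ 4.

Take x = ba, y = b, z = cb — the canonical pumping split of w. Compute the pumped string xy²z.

xy^2z = ba·b·b·cb = babbcb.
Reading y = b takes N from p1 back to p1, so after x·y·y the machine is still in p1, and z then leads to the accepting state p3. Hence babbcb ∈ L(N).

babbcb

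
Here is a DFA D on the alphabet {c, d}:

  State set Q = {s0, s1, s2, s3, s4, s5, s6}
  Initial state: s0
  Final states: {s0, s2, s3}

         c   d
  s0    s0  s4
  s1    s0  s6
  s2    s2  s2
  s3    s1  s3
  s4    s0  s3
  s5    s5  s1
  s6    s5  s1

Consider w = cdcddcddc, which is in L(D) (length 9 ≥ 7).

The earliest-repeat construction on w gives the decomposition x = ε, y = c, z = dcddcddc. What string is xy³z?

cccdcddcddc

xy^3z = ε·c·c·c·dcddcddc = cccdcddcddc.
Reading y = c takes D from s0 back to s0, so after x·y·y·y the machine is still in s0, and z then leads to the accepting state s0. Hence cccdcddcddc ∈ L(D).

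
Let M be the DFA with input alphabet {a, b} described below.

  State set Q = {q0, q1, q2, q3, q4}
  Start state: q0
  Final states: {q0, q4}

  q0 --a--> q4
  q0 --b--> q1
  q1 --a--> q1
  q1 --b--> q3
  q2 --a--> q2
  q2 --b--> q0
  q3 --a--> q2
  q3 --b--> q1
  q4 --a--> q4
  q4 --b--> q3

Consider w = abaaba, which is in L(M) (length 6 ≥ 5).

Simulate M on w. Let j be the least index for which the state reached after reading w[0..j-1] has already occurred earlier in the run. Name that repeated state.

q2

Run of M on w = a b a a b a:
  step 0: q0  (start)
  step 1: q4  (read a: q0→q4)
  step 2: q3  (read b: q4→q3)
  step 3: q2  (read a: q3→q2)
  step 4: q2  (read a: q2→q2)   ← first repeat (q2 seen earlier)
  step 5: q0  (read b: q2→q0)
  step 6: q4  (read a: q0→q4)

The earliest repeat is at step j = 4: M is in q2, which it already visited at step i = 3.
Pumping length from the standard proof: p = 5 (the number of states). The repeated state found above gives |xy| = j ≤ 5 and |y| = j − i ≥ 1.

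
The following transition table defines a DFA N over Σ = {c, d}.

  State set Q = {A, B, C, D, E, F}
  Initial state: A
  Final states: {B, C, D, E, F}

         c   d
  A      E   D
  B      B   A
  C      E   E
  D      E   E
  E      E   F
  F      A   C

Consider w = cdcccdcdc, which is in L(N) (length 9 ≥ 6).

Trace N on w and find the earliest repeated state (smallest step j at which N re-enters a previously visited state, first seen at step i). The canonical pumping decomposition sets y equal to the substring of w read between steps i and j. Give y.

State sequence: A -c-> E -d-> F -c-> A -c-> E -c-> E -d-> F -c-> A -d-> D -c-> E
First repeat at step 3: A was already visited.

So i = 0, j = 3, giving x = w[0:0] = ε, y = w[0:3] = cdc, z = w[3:9] = ccdcdc.
Check: |xy| = 3 ≤ 6 and |y| = 3 ≥ 1. Reading y takes N from A back to A, so every xyⁱz is accepted.

cdc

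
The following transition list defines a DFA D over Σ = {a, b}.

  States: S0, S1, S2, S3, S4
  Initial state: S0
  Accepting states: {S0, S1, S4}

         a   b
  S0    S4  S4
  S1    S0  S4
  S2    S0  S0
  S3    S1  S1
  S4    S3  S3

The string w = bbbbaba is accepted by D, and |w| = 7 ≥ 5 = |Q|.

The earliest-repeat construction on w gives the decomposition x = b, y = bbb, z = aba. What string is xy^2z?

xy^2z = b·bbb·bbb·aba = bbbbbbbaba.
Reading y = bbb takes D from S4 back to S4, so after x·y·y the machine is still in S4, and z then leads to the accepting state S0. Hence bbbbbbbaba ∈ L(D).

bbbbbbbaba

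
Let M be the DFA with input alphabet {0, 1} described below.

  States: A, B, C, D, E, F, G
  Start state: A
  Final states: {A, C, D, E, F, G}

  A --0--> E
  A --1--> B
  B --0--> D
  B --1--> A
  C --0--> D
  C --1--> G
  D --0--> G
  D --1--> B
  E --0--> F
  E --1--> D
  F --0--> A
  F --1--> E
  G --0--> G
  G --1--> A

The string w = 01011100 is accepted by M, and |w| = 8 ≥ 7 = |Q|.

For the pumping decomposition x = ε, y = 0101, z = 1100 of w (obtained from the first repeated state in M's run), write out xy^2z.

xy^2z = ε·0101·0101·1100 = 010101011100.
Reading y = 0101 takes M from A back to A, so after x·y·y the machine is still in A, and z then leads to the accepting state F. Hence 010101011100 ∈ L(M).

010101011100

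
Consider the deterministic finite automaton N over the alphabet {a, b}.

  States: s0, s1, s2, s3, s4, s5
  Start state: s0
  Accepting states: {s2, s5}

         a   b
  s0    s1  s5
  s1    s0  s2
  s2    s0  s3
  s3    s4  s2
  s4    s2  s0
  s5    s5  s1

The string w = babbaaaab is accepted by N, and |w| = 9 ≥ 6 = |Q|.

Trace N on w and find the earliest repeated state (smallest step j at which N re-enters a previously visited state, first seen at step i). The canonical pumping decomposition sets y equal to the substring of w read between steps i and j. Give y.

a

State sequence: s0 -b-> s5 -a-> s5 -b-> s1 -b-> s2 -a-> s0 -a-> s1 -a-> s0 -a-> s1 -b-> s2
First repeat at step 2: s5 was already visited.

So i = 1, j = 2, giving x = w[0:1] = b, y = w[1:2] = a, z = w[2:9] = bbaaaab.
Check: |xy| = 2 ≤ 6 and |y| = 1 ≥ 1. Reading y takes N from s5 back to s5, so every xyⁱz is accepted.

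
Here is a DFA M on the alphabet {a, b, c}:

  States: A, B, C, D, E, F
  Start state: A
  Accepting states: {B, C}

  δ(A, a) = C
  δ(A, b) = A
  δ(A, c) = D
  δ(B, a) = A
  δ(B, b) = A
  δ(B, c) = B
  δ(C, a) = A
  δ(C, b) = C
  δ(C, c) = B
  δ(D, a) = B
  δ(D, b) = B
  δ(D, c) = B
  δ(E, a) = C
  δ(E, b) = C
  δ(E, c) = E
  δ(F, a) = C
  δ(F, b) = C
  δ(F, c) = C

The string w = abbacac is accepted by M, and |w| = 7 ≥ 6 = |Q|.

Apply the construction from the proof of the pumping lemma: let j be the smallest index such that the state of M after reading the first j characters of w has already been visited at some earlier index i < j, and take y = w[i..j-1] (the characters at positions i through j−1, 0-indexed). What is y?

b

Run of M on w = a b b a c a c:
  step 0: A  (start)
  step 1: C  (read a: A→C)
  step 2: C  (read b: C→C)   ← first repeat (C seen earlier)
  step 3: C  (read b: C→C)
  step 4: A  (read a: C→A)
  step 5: D  (read c: A→D)
  step 6: B  (read a: D→B)
  step 7: B  (read c: B→B)

So i = 1, j = 2, giving x = w[0:1] = a, y = w[1:2] = b, z = w[2:7] = bacac.
Check: |xy| = 2 ≤ 6 and |y| = 1 ≥ 1. Reading y takes M from C back to C, so every xyⁱz is accepted.
With |Q| = 6, pigeonhole forces a state repeat no later than step 6; the substring read between the first and second visits to that state can be pumped.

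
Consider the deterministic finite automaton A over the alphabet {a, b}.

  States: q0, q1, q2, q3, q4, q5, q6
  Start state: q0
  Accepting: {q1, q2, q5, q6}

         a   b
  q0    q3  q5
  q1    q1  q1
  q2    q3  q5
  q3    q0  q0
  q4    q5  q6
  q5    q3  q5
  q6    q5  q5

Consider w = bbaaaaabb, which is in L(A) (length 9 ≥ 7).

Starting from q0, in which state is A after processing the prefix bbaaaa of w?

State sequence: q0 -b-> q5 -b-> q5 -a-> q3 -a-> q0 -a-> q3 -a-> q0

After reading 6 characters, A is in state q0.

q0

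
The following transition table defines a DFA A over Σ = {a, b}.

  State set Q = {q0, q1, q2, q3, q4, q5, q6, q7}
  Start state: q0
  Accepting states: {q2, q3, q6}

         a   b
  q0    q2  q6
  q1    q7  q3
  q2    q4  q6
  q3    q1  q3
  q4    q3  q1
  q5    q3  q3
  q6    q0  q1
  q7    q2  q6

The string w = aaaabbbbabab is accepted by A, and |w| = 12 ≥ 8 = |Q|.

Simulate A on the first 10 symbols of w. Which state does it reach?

Run of A on the first 10 characters of w = a a a a b b b b a b:
  step 0: q0  (start)
  step 1: q2  (read a: q0→q2)
  step 2: q4  (read a: q2→q4)
  step 3: q3  (read a: q4→q3)
  step 4: q1  (read a: q3→q1)
  step 5: q3  (read b: q1→q3)
  step 6: q3  (read b: q3→q3)
  step 7: q3  (read b: q3→q3)
  step 8: q3  (read b: q3→q3)
  step 9: q1  (read a: q3→q1)
  step 10: q3  (read b: q1→q3)

After reading 10 characters, A is in state q3.

q3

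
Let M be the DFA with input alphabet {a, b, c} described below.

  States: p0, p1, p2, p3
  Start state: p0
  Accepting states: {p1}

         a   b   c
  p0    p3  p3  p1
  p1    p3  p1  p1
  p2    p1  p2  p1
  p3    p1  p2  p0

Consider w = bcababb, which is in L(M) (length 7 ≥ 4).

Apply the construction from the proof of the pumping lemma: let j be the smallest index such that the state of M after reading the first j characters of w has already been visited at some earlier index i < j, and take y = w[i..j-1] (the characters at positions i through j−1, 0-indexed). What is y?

State sequence: p0 -b-> p3 -c-> p0 -a-> p3 -b-> p2 -a-> p1 -b-> p1 -b-> p1
First repeat at step 2: p0 was already visited.

So i = 0, j = 2, giving x = w[0:0] = ε, y = w[0:2] = bc, z = w[2:7] = ababb.
Check: |xy| = 2 ≤ 4 and |y| = 2 ≥ 1. Reading y takes M from p0 back to p0, so every xyⁱz is accepted.

bc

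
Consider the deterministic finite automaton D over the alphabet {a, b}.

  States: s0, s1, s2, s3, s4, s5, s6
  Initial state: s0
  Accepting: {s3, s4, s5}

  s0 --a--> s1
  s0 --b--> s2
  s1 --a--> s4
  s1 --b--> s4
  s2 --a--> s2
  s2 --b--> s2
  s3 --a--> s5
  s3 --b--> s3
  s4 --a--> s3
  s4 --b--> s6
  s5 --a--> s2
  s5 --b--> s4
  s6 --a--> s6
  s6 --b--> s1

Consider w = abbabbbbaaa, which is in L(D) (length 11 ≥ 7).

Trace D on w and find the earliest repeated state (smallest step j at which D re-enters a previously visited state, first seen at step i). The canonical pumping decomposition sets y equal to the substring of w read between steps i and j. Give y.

a

Run of D on w = a b b a b b b b a a a:
  step 0: s0  (start)
  step 1: s1  (read a: s0→s1)
  step 2: s4  (read b: s1→s4)
  step 3: s6  (read b: s4→s6)
  step 4: s6  (read a: s6→s6)   ← first repeat (s6 seen earlier)
  step 5: s1  (read b: s6→s1)
  step 6: s4  (read b: s1→s4)
  step 7: s6  (read b: s4→s6)
  step 8: s1  (read b: s6→s1)
  step 9: s4  (read a: s1→s4)
  step 10: s3  (read a: s4→s3)
  step 11: s5  (read a: s3→s5)

So i = 3, j = 4, giving x = w[0:3] = abb, y = w[3:4] = a, z = w[4:11] = bbbbaaa.
Check: |xy| = 4 ≤ 7 and |y| = 1 ≥ 1. Reading y takes D from s6 back to s6, so every xyⁱz is accepted.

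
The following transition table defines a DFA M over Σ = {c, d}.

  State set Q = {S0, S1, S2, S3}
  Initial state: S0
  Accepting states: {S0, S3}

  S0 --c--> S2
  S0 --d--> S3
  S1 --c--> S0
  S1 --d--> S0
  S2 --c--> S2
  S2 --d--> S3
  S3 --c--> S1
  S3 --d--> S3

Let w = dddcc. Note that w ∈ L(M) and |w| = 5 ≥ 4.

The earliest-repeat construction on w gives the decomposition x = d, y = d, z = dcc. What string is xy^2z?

xy^2z = d·d·d·dcc = ddddcc.
Reading y = d takes M from S3 back to S3, so after x·y·y the machine is still in S3, and z then leads to the accepting state S0. Hence ddddcc ∈ L(M).

ddddcc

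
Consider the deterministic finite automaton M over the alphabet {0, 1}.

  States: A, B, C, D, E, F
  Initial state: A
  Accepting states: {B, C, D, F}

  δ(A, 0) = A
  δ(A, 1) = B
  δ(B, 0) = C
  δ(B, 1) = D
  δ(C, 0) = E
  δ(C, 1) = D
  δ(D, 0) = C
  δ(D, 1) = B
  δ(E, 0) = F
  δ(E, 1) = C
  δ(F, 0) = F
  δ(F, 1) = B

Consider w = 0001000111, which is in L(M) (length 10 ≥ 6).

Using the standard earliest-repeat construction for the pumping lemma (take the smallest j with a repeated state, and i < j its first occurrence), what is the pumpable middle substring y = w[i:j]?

State sequence: A -0-> A -0-> A -0-> A -1-> B -0-> C -0-> E -0-> F -1-> B -1-> D -1-> B
First repeat at step 1: A was already visited.

So i = 0, j = 1, giving x = w[0:0] = ε, y = w[0:1] = 0, z = w[1:10] = 001000111.
Check: |xy| = 1 ≤ 6 and |y| = 1 ≥ 1. Reading y takes M from A back to A, so every xyⁱz is accepted.
With |Q| = 6, pigeonhole forces a state repeat no later than step 6; the substring read between the first and second visits to that state can be pumped.

0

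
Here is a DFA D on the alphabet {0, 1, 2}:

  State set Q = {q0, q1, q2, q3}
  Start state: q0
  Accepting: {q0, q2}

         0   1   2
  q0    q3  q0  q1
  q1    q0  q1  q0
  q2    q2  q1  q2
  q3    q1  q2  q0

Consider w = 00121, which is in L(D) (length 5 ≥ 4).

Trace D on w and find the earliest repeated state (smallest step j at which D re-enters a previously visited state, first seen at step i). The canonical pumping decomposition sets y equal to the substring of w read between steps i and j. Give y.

1

Run of D on w = 0 0 1 2 1:
  step 0: q0  (start)
  step 1: q3  (read 0: q0→q3)
  step 2: q1  (read 0: q3→q1)
  step 3: q1  (read 1: q1→q1)   ← first repeat (q1 seen earlier)
  step 4: q0  (read 2: q1→q0)
  step 5: q0  (read 1: q0→q0)

So i = 2, j = 3, giving x = w[0:2] = 00, y = w[2:3] = 1, z = w[3:5] = 21.
Check: |xy| = 3 ≤ 4 and |y| = 1 ≥ 1. Reading y takes D from q1 back to q1, so every xyⁱz is accepted.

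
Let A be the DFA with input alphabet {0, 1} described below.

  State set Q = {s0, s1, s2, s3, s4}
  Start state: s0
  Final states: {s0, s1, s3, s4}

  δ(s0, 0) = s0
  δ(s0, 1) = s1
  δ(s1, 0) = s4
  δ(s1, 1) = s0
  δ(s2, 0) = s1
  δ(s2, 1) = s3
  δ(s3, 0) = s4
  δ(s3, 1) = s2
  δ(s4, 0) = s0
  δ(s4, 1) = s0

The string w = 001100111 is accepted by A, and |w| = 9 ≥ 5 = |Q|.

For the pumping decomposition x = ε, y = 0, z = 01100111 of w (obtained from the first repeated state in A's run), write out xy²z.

0001100111

xy^2z = ε·0·0·01100111 = 0001100111.
Reading y = 0 takes A from s0 back to s0, so after x·y·y the machine is still in s0, and z then leads to the accepting state s1. Hence 0001100111 ∈ L(A).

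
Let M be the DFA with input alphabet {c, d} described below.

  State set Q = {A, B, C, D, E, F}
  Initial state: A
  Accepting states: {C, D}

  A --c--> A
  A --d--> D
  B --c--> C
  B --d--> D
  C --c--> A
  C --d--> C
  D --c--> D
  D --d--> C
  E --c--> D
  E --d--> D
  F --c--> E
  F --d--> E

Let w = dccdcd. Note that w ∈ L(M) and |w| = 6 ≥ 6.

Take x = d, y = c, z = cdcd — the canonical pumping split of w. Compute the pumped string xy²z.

xy^2z = d·c·c·cdcd = dcccdcd.
Reading y = c takes M from D back to D, so after x·y·y the machine is still in D, and z then leads to the accepting state D. Hence dcccdcd ∈ L(M).

dcccdcd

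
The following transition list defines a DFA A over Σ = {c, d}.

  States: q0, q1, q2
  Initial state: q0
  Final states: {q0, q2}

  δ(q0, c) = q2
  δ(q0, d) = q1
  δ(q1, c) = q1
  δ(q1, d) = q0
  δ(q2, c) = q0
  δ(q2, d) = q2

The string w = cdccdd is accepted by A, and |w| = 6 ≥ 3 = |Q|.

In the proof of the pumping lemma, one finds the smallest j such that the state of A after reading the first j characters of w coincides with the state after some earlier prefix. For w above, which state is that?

State sequence: q0 -c-> q2 -d-> q2 -c-> q0 -c-> q2 -d-> q2 -d-> q2
First repeat at step 2: q2 was already visited.

The earliest repeat is at step j = 2: A is in q2, which it already visited at step i = 1.
Since A has 3 states, any run of length ≥ 3 visits 3+1 states, so by pigeonhole some state repeats within the first 3 steps — that repeat gives the pumpable loop.

q2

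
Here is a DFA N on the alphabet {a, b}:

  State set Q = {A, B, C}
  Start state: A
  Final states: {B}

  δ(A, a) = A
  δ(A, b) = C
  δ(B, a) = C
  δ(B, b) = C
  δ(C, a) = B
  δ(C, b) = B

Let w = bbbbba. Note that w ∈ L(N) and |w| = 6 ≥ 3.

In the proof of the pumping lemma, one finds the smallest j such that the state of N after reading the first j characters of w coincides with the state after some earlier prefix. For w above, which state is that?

State sequence: A -b-> C -b-> B -b-> C -b-> B -b-> C -a-> B
First repeat at step 3: C was already visited.

The earliest repeat is at step j = 3: N is in C, which it already visited at step i = 1.
Since N has 3 states, any run of length ≥ 3 visits 3+1 states, so by pigeonhole some state repeats within the first 3 steps — that repeat gives the pumpable loop.

C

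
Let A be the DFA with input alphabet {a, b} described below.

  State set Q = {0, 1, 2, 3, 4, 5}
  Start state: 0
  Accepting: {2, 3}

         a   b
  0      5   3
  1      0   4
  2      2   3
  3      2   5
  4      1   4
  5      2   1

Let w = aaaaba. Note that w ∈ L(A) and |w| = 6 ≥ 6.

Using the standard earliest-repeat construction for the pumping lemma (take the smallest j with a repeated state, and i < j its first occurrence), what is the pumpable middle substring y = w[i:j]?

State sequence: 0 -a-> 5 -a-> 2 -a-> 2 -a-> 2 -b-> 3 -a-> 2
First repeat at step 3: 2 was already visited.

So i = 2, j = 3, giving x = w[0:2] = aa, y = w[2:3] = a, z = w[3:6] = aba.
Check: |xy| = 3 ≤ 6 and |y| = 1 ≥ 1. Reading y takes A from 2 back to 2, so every xyⁱz is accepted.

a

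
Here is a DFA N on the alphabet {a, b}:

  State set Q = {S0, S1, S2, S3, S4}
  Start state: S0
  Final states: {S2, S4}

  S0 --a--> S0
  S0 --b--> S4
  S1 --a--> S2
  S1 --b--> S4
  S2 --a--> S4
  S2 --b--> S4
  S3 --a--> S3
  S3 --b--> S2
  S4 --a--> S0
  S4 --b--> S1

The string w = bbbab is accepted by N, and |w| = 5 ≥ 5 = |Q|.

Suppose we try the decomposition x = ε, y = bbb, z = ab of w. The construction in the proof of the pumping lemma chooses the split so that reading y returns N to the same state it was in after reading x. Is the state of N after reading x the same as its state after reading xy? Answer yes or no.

Run of N on the first 3 characters of w = b b b:
  step 0: S0  (start)
  step 1: S4  (read b: S0→S4)
  step 2: S1  (read b: S4→S1)
  step 3: S4  (read b: S1→S4)

After x (step 0): S0. After xy (step 3): S4.
They differ (S0 ≠ S4), so y is not a cycle from the state after x; this split is not the one the pumping-lemma construction produces, and pumping y need not keep the string in L(N).

no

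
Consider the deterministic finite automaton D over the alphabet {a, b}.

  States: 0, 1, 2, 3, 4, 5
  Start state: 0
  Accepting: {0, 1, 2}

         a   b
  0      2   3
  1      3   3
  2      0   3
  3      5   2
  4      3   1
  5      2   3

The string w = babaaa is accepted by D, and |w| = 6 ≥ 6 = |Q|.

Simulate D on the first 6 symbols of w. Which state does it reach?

0

Run of D on the first 6 characters of w = b a b a a a:
  step 0: 0  (start)
  step 1: 3  (read b: 0→3)
  step 2: 5  (read a: 3→5)
  step 3: 3  (read b: 5→3)
  step 4: 5  (read a: 3→5)
  step 5: 2  (read a: 5→2)
  step 6: 0  (read a: 2→0)

After reading 6 characters, D is in state 0.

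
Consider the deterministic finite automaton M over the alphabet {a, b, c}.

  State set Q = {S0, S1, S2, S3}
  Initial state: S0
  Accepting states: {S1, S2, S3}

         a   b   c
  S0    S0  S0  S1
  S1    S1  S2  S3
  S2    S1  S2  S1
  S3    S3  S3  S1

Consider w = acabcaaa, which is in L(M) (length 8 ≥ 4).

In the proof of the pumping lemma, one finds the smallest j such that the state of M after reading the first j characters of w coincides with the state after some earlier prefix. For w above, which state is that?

State sequence: S0 -a-> S0 -c-> S1 -a-> S1 -b-> S2 -c-> S1 -a-> S1 -a-> S1 -a-> S1
First repeat at step 1: S0 was already visited.

The earliest repeat is at step j = 1: M is in S0, which it already visited at step i = 0.
With |Q| = 4, pigeonhole forces a state repeat no later than step 4; the substring read between the first and second visits to that state can be pumped.

S0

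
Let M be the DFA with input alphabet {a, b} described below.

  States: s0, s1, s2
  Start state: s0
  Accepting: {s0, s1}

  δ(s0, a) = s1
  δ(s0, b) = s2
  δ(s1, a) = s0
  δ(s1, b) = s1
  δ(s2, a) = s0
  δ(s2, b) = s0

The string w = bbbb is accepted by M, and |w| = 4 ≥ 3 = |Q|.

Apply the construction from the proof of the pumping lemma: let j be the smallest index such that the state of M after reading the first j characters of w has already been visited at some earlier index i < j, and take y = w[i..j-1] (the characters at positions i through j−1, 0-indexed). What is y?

bb

Run of M on w = b b b b:
  step 0: s0  (start)
  step 1: s2  (read b: s0→s2)
  step 2: s0  (read b: s2→s0)   ← first repeat (s0 seen earlier)
  step 3: s2  (read b: s0→s2)
  step 4: s0  (read b: s2→s0)

So i = 0, j = 2, giving x = w[0:0] = ε, y = w[0:2] = bb, z = w[2:4] = bb.
Check: |xy| = 2 ≤ 3 and |y| = 2 ≥ 1. Reading y takes M from s0 back to s0, so every xyⁱz is accepted.
With |Q| = 3, pigeonhole forces a state repeat no later than step 3; the substring read between the first and second visits to that state can be pumped.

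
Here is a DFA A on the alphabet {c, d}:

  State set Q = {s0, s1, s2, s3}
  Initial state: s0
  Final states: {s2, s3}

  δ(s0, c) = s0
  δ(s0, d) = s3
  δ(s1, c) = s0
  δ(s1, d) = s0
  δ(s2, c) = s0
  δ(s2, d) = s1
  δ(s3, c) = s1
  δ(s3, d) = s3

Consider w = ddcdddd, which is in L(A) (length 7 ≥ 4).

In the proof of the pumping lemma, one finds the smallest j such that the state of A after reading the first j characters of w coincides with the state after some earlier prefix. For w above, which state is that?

s3

State sequence: s0 -d-> s3 -d-> s3 -c-> s1 -d-> s0 -d-> s3 -d-> s3 -d-> s3
First repeat at step 2: s3 was already visited.

The earliest repeat is at step j = 2: A is in s3, which it already visited at step i = 1.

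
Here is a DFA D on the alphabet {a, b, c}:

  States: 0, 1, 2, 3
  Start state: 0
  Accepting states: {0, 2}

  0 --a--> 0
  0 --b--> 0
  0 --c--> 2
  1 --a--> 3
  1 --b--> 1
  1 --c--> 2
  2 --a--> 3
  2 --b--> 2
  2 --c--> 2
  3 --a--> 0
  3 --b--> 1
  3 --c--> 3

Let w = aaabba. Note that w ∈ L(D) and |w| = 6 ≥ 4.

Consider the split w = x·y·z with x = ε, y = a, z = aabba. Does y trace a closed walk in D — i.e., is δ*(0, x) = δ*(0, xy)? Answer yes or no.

State sequence: 0 -a-> 0

After x (step 0): 0. After xy (step 1): 0.
They match, so y = a drives D around a cycle from 0 back to itself; pumping y any number of times keeps D in 0 before reading z, and xyⁱz ∈ L(D) for every i ≥ 0.

yes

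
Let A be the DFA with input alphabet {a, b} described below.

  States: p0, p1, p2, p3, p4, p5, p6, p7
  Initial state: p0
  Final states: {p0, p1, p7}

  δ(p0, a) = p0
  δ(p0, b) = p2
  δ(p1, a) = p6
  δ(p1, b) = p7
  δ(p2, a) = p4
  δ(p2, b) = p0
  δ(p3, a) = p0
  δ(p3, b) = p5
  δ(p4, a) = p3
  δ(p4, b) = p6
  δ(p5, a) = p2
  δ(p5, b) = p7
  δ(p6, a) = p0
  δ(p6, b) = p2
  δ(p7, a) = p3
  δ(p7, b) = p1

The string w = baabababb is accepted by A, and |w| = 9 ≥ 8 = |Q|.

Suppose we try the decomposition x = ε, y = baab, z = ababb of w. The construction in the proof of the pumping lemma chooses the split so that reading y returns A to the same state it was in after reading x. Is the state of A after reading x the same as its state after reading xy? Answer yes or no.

Run of A on the first 4 characters of w = b a a b:
  step 0: p0  (start)
  step 1: p2  (read b: p0→p2)
  step 2: p4  (read a: p2→p4)
  step 3: p3  (read a: p4→p3)
  step 4: p5  (read b: p3→p5)

After x (step 0): p0. After xy (step 4): p5.
They differ (p0 ≠ p5), so y is not a cycle from the state after x; this split is not the one the pumping-lemma construction produces, and pumping y need not keep the string in L(A).

no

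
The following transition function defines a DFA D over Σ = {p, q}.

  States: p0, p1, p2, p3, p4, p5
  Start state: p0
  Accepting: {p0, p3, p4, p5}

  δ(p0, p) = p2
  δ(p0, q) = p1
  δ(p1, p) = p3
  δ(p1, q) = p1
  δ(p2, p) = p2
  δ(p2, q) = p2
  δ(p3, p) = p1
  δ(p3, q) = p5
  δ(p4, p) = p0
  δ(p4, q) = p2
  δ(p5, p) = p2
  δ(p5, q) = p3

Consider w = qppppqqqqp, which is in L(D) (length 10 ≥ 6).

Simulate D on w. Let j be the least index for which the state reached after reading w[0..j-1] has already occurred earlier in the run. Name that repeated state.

p1

Run of D on w = q p p p p q q q q p:
  step 0: p0  (start)
  step 1: p1  (read q: p0→p1)
  step 2: p3  (read p: p1→p3)
  step 3: p1  (read p: p3→p1)   ← first repeat (p1 seen earlier)
  step 4: p3  (read p: p1→p3)
  step 5: p1  (read p: p3→p1)
  step 6: p1  (read q: p1→p1)
  step 7: p1  (read q: p1→p1)
  step 8: p1  (read q: p1→p1)
  step 9: p1  (read q: p1→p1)
  step 10: p3  (read p: p1→p3)

The earliest repeat is at step j = 3: D is in p1, which it already visited at step i = 1.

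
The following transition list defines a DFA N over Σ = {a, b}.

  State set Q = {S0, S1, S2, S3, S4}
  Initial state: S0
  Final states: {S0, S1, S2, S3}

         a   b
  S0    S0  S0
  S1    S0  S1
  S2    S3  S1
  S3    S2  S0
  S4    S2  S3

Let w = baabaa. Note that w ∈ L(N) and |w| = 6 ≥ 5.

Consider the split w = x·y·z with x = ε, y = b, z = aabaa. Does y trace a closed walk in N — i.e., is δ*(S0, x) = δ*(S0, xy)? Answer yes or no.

State sequence: S0 -b-> S0

After x (step 0): S0. After xy (step 1): S0.
They match, so y = b drives N around a cycle from S0 back to itself; pumping y any number of times keeps N in S0 before reading z, and xyⁱz ∈ L(N) for every i ≥ 0.

yes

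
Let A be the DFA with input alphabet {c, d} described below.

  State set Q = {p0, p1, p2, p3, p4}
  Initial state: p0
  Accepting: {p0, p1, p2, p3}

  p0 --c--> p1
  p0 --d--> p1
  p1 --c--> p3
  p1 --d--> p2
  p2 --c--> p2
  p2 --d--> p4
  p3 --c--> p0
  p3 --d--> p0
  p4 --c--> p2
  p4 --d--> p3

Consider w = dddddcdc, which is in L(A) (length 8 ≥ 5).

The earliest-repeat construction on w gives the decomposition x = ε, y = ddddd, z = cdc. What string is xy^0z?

cdc

xy⁰z = xz = ε·cdc = cdc.
Reading y = ddddd takes A from p0 back to p0, so after x the machine is still in p0, and z then leads to the accepting state p2. Hence cdc ∈ L(A).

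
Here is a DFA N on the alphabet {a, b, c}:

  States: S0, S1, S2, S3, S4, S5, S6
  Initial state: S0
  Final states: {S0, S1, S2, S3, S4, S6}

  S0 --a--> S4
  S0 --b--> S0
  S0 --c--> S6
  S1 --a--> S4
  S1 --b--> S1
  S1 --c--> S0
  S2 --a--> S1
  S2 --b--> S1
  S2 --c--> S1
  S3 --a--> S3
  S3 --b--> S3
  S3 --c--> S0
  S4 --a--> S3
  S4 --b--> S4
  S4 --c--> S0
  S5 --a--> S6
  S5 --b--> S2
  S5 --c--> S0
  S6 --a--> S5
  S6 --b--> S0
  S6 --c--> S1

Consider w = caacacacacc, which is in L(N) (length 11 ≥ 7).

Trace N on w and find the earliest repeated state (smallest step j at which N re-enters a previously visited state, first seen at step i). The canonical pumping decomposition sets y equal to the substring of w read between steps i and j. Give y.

aa

State sequence: S0 -c-> S6 -a-> S5 -a-> S6 -c-> S1 -a-> S4 -c-> S0 -a-> S4 -c-> S0 -a-> S4 -c-> S0 -c-> S6
First repeat at step 3: S6 was already visited.

So i = 1, j = 3, giving x = w[0:1] = c, y = w[1:3] = aa, z = w[3:11] = cacacacc.
Check: |xy| = 3 ≤ 7 and |y| = 2 ≥ 1. Reading y takes N from S6 back to S6, so every xyⁱz is accepted.
The DFA has 7 states, so the proof of the pumping lemma guarantees a repeated state among the first 7+1 visited; the segment between the two visits is the pumpable y.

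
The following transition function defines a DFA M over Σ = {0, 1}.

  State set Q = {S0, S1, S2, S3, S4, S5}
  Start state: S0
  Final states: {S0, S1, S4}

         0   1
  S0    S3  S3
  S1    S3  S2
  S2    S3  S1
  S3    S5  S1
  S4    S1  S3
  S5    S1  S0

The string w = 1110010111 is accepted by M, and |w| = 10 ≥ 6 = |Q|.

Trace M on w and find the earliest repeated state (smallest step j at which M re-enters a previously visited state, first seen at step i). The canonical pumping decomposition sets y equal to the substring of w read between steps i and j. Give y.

State sequence: S0 -1-> S3 -1-> S1 -1-> S2 -0-> S3 -0-> S5 -1-> S0 -0-> S3 -1-> S1 -1-> S2 -1-> S1
First repeat at step 4: S3 was already visited.

So i = 1, j = 4, giving x = w[0:1] = 1, y = w[1:4] = 110, z = w[4:10] = 010111.
Check: |xy| = 4 ≤ 6 and |y| = 3 ≥ 1. Reading y takes M from S3 back to S3, so every xyⁱz is accepted.
With |Q| = 6, pigeonhole forces a state repeat no later than step 6; the substring read between the first and second visits to that state can be pumped.

110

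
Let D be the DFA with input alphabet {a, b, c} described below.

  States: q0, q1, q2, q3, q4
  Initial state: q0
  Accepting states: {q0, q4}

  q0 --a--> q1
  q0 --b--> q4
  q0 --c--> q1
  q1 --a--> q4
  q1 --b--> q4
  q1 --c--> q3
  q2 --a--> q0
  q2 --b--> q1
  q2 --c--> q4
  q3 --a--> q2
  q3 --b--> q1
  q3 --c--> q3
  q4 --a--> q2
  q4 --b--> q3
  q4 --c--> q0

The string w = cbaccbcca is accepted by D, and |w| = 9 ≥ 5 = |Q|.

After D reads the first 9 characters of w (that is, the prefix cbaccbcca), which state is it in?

q4

State sequence: q0 -c-> q1 -b-> q4 -a-> q2 -c-> q4 -c-> q0 -b-> q4 -c-> q0 -c-> q1 -a-> q4

After reading 9 characters, D is in state q4.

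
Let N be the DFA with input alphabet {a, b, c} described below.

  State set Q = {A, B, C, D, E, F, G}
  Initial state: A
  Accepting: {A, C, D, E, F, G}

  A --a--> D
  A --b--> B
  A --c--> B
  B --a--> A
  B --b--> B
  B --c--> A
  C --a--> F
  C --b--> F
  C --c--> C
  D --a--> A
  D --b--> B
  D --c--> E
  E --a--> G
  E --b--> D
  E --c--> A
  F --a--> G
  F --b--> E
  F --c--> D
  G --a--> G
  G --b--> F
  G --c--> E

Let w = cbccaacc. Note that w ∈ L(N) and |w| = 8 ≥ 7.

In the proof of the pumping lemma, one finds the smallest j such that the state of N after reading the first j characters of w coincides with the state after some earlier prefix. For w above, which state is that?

B

State sequence: A -c-> B -b-> B -c-> A -c-> B -a-> A -a-> D -c-> E -c-> A
First repeat at step 2: B was already visited.

The earliest repeat is at step j = 2: N is in B, which it already visited at step i = 1.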